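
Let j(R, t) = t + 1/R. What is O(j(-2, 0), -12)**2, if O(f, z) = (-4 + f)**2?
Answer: 6561/16 ≈ 410.06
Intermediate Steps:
O(j(-2, 0), -12)**2 = ((-4 + (0 + 1/(-2)))**2)**2 = ((-4 + (0 - 1/2))**2)**2 = ((-4 - 1/2)**2)**2 = ((-9/2)**2)**2 = (81/4)**2 = 6561/16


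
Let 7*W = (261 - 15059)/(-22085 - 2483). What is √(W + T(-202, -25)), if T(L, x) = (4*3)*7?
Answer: √3172075823/6142 ≈ 9.1698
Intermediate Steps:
T(L, x) = 84 (T(L, x) = 12*7 = 84)
W = 1057/12284 (W = ((261 - 15059)/(-22085 - 2483))/7 = (-14798/(-24568))/7 = (-14798*(-1/24568))/7 = (⅐)*(7399/12284) = 1057/12284 ≈ 0.086047)
√(W + T(-202, -25)) = √(1057/12284 + 84) = √(1032913/12284) = √3172075823/6142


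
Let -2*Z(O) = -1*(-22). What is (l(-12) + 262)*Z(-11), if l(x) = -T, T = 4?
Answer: -2838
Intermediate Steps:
l(x) = -4 (l(x) = -1*4 = -4)
Z(O) = -11 (Z(O) = -(-1)*(-22)/2 = -1/2*22 = -11)
(l(-12) + 262)*Z(-11) = (-4 + 262)*(-11) = 258*(-11) = -2838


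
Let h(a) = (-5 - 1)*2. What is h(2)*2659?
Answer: -31908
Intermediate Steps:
h(a) = -12 (h(a) = -6*2 = -12)
h(2)*2659 = -12*2659 = -31908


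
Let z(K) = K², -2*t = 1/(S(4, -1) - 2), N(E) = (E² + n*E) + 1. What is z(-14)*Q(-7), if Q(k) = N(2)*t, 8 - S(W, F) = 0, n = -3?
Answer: 49/3 ≈ 16.333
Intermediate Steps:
S(W, F) = 8 (S(W, F) = 8 - 1*0 = 8 + 0 = 8)
N(E) = 1 + E² - 3*E (N(E) = (E² - 3*E) + 1 = 1 + E² - 3*E)
t = -1/12 (t = -1/(2*(8 - 2)) = -½/6 = -½*⅙ = -1/12 ≈ -0.083333)
Q(k) = 1/12 (Q(k) = (1 + 2² - 3*2)*(-1/12) = (1 + 4 - 6)*(-1/12) = -1*(-1/12) = 1/12)
z(-14)*Q(-7) = (-14)²*(1/12) = 196*(1/12) = 49/3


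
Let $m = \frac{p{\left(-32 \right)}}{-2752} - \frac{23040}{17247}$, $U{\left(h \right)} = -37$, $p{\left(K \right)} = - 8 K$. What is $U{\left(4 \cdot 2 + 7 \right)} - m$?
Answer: $- \frac{8793423}{247207} \approx -35.571$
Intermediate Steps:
$m = - \frac{353236}{247207}$ ($m = \frac{\left(-8\right) \left(-32\right)}{-2752} - \frac{23040}{17247} = 256 \left(- \frac{1}{2752}\right) - \frac{7680}{5749} = - \frac{4}{43} - \frac{7680}{5749} = - \frac{353236}{247207} \approx -1.4289$)
$U{\left(4 \cdot 2 + 7 \right)} - m = -37 - - \frac{353236}{247207} = -37 + \frac{353236}{247207} = - \frac{8793423}{247207}$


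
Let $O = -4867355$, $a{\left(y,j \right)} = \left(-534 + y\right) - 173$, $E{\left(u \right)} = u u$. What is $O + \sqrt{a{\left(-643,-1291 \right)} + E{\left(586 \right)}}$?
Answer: $-4867355 + \sqrt{342046} \approx -4.8668 \cdot 10^{6}$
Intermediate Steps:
$E{\left(u \right)} = u^{2}$
$a{\left(y,j \right)} = -707 + y$ ($a{\left(y,j \right)} = \left(-534 + y\right) - 173 = -707 + y$)
$O + \sqrt{a{\left(-643,-1291 \right)} + E{\left(586 \right)}} = -4867355 + \sqrt{\left(-707 - 643\right) + 586^{2}} = -4867355 + \sqrt{-1350 + 343396} = -4867355 + \sqrt{342046}$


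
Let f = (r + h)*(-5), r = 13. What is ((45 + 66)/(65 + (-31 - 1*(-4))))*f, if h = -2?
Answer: -6105/38 ≈ -160.66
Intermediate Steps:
f = -55 (f = (13 - 2)*(-5) = 11*(-5) = -55)
((45 + 66)/(65 + (-31 - 1*(-4))))*f = ((45 + 66)/(65 + (-31 - 1*(-4))))*(-55) = (111/(65 + (-31 + 4)))*(-55) = (111/(65 - 27))*(-55) = (111/38)*(-55) = -6105/38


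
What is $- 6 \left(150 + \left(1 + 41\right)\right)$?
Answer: $-1152$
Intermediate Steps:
$- 6 \left(150 + \left(1 + 41\right)\right) = - 6 \left(150 + 42\right) = \left(-6\right) 192 = -1152$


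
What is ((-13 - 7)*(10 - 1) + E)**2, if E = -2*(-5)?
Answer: 28900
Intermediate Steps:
E = 10
((-13 - 7)*(10 - 1) + E)**2 = ((-13 - 7)*(10 - 1) + 10)**2 = (-20*9 + 10)**2 = (-180 + 10)**2 = (-170)**2 = 28900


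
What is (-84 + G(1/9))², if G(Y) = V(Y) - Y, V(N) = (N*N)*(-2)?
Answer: 46444225/6561 ≈ 7078.8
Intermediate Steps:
V(N) = -2*N² (V(N) = N²*(-2) = -2*N²)
G(Y) = -Y - 2*Y² (G(Y) = -2*Y² - Y = -Y - 2*Y²)
(-84 + G(1/9))² = (-84 + (-1 - 2/9)/9)² = (-84 + (⅑)*(-11/9))² = (-84 - 11/81)² = (-6815/81)² = 46444225/6561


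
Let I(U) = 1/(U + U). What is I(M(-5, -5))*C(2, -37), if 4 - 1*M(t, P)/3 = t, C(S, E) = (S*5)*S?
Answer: 10/27 ≈ 0.37037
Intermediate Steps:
C(S, E) = 5*S² (C(S, E) = (5*S)*S = 5*S²)
M(t, P) = 12 - 3*t
I(U) = 1/(2*U)
I(M(-5, -5))*C(2, -37) = (1/(2*(12 - 3*(-5))))*(5*2²) = (1/(2*(12 + 15)))*(5*4) = ((½)/27)*20 = ((½)*(1/27))*20 = (1/54)*20 = 10/27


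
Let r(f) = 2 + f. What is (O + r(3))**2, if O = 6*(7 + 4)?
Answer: 5041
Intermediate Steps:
O = 66 (O = 6*11 = 66)
(O + r(3))**2 = (66 + (2 + 3))**2 = (66 + 5)**2 = 71**2 = 5041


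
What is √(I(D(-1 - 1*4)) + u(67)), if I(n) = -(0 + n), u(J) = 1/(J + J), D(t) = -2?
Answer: √36046/134 ≈ 1.4168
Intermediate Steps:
u(J) = 1/(2*J)
I(n) = -n
√(I(D(-1 - 1*4)) + u(67)) = √(-1*(-2) + (½)/67) = √(2 + (½)*(1/67)) = √(2 + 1/134) = √(269/134) = √36046/134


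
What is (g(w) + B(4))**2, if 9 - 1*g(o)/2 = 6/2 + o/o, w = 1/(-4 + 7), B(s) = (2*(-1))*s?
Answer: 4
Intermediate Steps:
B(s) = -2*s
w = 1/3 ≈ 0.33333
g(o) = 10 (g(o) = 18 - 2*(6/2 + o/o) = 18 - 2*(6*(1/2) + 1) = 18 - 2*(3 + 1) = 18 - 2*4 = 18 - 8 = 10)
(g(w) + B(4))**2 = (10 - 2*4)**2 = (10 - 8)**2 = 2**2 = 4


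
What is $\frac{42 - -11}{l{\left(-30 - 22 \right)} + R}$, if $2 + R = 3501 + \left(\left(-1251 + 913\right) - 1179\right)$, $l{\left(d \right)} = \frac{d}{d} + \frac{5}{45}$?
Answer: $\frac{477}{17848} \approx 0.026726$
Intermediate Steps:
$l{\left(d \right)} = \frac{10}{9}$ ($l{\left(d \right)} = 1 + 5 \cdot \frac{1}{45} = 1 + \frac{1}{9} = \frac{10}{9}$)
$R = 1982$ ($R = -2 + \left(3501 + \left(\left(-1251 + 913\right) - 1179\right)\right) = -2 + \left(3501 - 1517\right) = -2 + 1984 = 1982$)
$\frac{42 - -11}{l{\left(-30 - 22 \right)} + R} = \frac{42 - -11}{\frac{10}{9} + 1982} = \frac{42 + 11}{\frac{17848}{9}} = \frac{9}{17848} \cdot 53 = \frac{477}{17848}$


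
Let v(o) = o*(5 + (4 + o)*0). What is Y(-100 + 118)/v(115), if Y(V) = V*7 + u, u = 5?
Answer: 131/575 ≈ 0.22783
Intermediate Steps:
v(o) = 5*o (v(o) = o*(5 + 0) = o*5 = 5*o)
Y(V) = 5 + 7*V (Y(V) = V*7 + 5 = 7*V + 5 = 5 + 7*V)
Y(-100 + 118)/v(115) = (5 + 7*(-100 + 118))/((5*115)) = (5 + 7*18)/575 = (5 + 126)*(1/575) = 131*(1/575) = 131/575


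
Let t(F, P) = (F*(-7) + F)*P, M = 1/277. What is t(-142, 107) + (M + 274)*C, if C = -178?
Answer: 11742406/277 ≈ 42391.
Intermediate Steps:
M = 1/277 ≈ 0.0036101
t(F, P) = -6*F*P (t(F, P) = (-7*F + F)*P = (-6*F)*P = -6*F*P)
t(-142, 107) + (M + 274)*C = -6*(-142)*107 + (1/277 + 274)*(-178) = 91164 + (75899/277)*(-178) = 91164 - 13510022/277 = 11742406/277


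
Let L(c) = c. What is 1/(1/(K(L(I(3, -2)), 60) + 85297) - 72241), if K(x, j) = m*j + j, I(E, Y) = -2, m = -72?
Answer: -81037/5854193916 ≈ -1.3843e-5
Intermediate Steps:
K(x, j) = -71*j (K(x, j) = -72*j + j = -71*j)
1/(1/(K(L(I(3, -2)), 60) + 85297) - 72241) = 1/(1/(-71*60 + 85297) - 72241) = 1/(1/(-4260 + 85297) - 72241) = 1/(1/81037 - 72241) = 1/(-5854193916/81037) = -81037/5854193916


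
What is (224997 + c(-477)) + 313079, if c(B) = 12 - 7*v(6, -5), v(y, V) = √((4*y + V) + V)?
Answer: 538088 - 7*√14 ≈ 5.3806e+5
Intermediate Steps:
v(y, V) = √(2*V + 4*y) (v(y, V) = √((V + 4*y) + V) = √(2*V + 4*y))
c(B) = 12 - 7*√14 (c(B) = 12 - 7*√(2*(-5) + 4*6) = 12 - 7*√(-10 + 24) = 12 - 7*√14)
(224997 + c(-477)) + 313079 = (224997 + (12 - 7*√14)) + 313079 = (225009 - 7*√14) + 313079 = 538088 - 7*√14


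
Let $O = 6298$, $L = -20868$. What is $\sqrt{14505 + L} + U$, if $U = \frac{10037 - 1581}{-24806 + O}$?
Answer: $- \frac{302}{661} + 3 i \sqrt{707} \approx -0.45688 + 79.768 i$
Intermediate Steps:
$U = - \frac{302}{661}$ ($U = \frac{10037 - 1581}{-24806 + 6298} = \frac{8456}{-18508} = 8456 \left(- \frac{1}{18508}\right) = - \frac{302}{661} \approx -0.45688$)
$\sqrt{14505 + L} + U = \sqrt{14505 - 20868} - \frac{302}{661} = \sqrt{-6363} - \frac{302}{661} = 3 i \sqrt{707} - \frac{302}{661} = - \frac{302}{661} + 3 i \sqrt{707}$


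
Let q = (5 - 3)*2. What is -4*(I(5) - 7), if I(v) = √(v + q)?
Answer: 16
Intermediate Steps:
q = 4 (q = 2*2 = 4)
I(v) = √(4 + v) (I(v) = √(v + 4) = √(4 + v))
-4*(I(5) - 7) = -4*(√(4 + 5) - 7) = -4*(√9 - 7) = -4*(3 - 7) = -4*(-4) = 16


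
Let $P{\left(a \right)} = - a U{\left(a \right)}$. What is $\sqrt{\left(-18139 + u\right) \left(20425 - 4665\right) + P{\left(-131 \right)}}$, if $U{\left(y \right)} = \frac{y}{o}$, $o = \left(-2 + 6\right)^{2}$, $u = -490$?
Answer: $\frac{3 i \sqrt{521945089}}{4} \approx 17135.0 i$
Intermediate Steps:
$o = 16$ ($o = 4^{2} = 16$)
$U{\left(y \right)} = \frac{y}{16}$
$P{\left(a \right)} = - \frac{a^{2}}{16}$ ($P{\left(a \right)} = - a \frac{a}{16} = - \frac{a^{2}}{16}$)
$\sqrt{\left(-18139 + u\right) \left(20425 - 4665\right) + P{\left(-131 \right)}} = \sqrt{\left(-18139 - 490\right) \left(20425 - 4665\right) - \frac{\left(-131\right)^{2}}{16}} = \sqrt{\left(-18629\right) 15760 - \frac{17161}{16}} = \sqrt{-293593040 - \frac{17161}{16}} = \sqrt{- \frac{4697505801}{16}} = \frac{3 i \sqrt{521945089}}{4}$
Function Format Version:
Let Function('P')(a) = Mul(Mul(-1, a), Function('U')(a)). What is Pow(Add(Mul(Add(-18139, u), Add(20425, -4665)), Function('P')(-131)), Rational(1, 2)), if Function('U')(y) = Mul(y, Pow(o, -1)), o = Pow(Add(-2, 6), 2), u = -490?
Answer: Mul(Rational(3, 4), I, Pow(521945089, Rational(1, 2))) ≈ Mul(17135., I)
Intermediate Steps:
o = 16 (o = Pow(4, 2) = 16)
Function('U')(y) = Mul(Rational(1, 16), y) (Function('U')(y) = Mul(y, Pow(16, -1)) = Mul(y, Rational(1, 16)) = Mul(Rational(1, 16), y))
Function('P')(a) = Mul(Rational(-1, 16), Pow(a, 2)) (Function('P')(a) = Mul(Mul(-1, a), Mul(Rational(1, 16), a)) = Mul(Rational(-1, 16), Pow(a, 2)))
Pow(Add(Mul(Add(-18139, u), Add(20425, -4665)), Function('P')(-131)), Rational(1, 2)) = Pow(Add(Mul(Add(-18139, -490), Add(20425, -4665)), Mul(Rational(-1, 16), Pow(-131, 2))), Rational(1, 2)) = Pow(Add(Mul(-18629, 15760), Mul(Rational(-1, 16), 17161)), Rational(1, 2)) = Pow(Add(-293593040, Rational(-17161, 16)), Rational(1, 2)) = Pow(Rational(-4697505801, 16), Rational(1, 2)) = Mul(Rational(3, 4), I, Pow(521945089, Rational(1, 2)))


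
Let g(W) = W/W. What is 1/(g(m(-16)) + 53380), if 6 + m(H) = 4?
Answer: 1/53381 ≈ 1.8733e-5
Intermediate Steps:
m(H) = -2 (m(H) = -6 + 4 = -2)
g(W) = 1
1/(g(m(-16)) + 53380) = 1/(1 + 53380) = 1/53381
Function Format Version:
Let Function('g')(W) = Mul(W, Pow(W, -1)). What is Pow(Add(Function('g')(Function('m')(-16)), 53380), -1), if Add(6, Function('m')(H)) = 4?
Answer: Rational(1, 53381) ≈ 1.8733e-5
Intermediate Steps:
Function('m')(H) = -2 (Function('m')(H) = Add(-6, 4) = -2)
Function('g')(W) = 1
Pow(Add(Function('g')(Function('m')(-16)), 53380), -1) = Pow(Add(1, 53380), -1) = Pow(53381, -1) = Rational(1, 53381)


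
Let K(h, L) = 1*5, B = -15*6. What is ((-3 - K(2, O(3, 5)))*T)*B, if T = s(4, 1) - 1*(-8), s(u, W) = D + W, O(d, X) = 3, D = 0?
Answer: 6480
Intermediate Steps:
B = -90
K(h, L) = 5
s(u, W) = W (s(u, W) = 0 + W = W)
T = 9 (T = 1 - 1*(-8) = 1 + 8 = 9)
((-3 - K(2, O(3, 5)))*T)*B = ((-3 - 1*5)*9)*(-90) = ((-3 - 5)*9)*(-90) = -8*9*(-90) = -72*(-90) = 6480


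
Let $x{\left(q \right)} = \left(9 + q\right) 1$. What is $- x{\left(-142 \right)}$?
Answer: $133$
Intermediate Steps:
$x{\left(q \right)} = 9 + q$
$- x{\left(-142 \right)} = - (9 - 142) = \left(-1\right) \left(-133\right) = 133$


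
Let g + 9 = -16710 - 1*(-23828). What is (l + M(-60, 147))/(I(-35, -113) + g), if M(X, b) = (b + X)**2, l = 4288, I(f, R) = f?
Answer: 11857/7074 ≈ 1.6761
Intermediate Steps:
M(X, b) = (X + b)**2
g = 7109 (g = -9 + (-16710 - 1*(-23828)) = -9 + (-16710 + 23828) = -9 + 7118 = 7109)
(l + M(-60, 147))/(I(-35, -113) + g) = (4288 + (-60 + 147)**2)/(-35 + 7109) = (4288 + 87**2)/7074 = (4288 + 7569)*(1/7074) = 11857*(1/7074) = 11857/7074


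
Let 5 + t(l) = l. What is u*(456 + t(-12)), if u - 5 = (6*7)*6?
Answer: 112823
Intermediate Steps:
t(l) = -5 + l
u = 257 (u = 5 + (6*7)*6 = 5 + 42*6 = 5 + 252 = 257)
u*(456 + t(-12)) = 257*(456 + (-5 - 12)) = 257*(456 - 17) = 257*439 = 112823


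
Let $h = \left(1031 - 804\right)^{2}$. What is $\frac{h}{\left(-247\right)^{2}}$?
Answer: $\frac{51529}{61009} \approx 0.84461$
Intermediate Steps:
$h = 51529$ ($h = 227^{2} = 51529$)
$\frac{h}{\left(-247\right)^{2}} = \frac{51529}{\left(-247\right)^{2}} = \frac{51529}{61009}$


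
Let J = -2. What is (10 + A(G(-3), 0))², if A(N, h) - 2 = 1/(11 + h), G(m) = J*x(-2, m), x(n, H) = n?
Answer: 17689/121 ≈ 146.19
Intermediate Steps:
G(m) = 4 (G(m) = -2*(-2) = 4)
A(N, h) = 2 + 1/(11 + h)
(10 + A(G(-3), 0))² = (10 + (23 + 2*0)/(11 + 0))² = (10 + (23 + 0)/11)² = (10 + (1/11)*23)² = (10 + 23/11)² = (133/11)² = 17689/121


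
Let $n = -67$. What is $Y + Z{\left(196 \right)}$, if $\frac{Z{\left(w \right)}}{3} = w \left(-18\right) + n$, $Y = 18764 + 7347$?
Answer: $15326$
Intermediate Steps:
$Y = 26111$
$Z{\left(w \right)} = -201 - 54 w$ ($Z{\left(w \right)} = 3 \left(w \left(-18\right) - 67\right) = 3 \left(- 18 w - 67\right) = 3 \left(-67 - 18 w\right) = -201 - 54 w$)
$Y + Z{\left(196 \right)} = 26111 - 10785 = 15326$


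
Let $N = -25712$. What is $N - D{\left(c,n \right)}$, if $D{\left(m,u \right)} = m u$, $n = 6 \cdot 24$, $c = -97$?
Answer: $-11744$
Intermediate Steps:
$n = 144$
$N - D{\left(c,n \right)} = -25712 - \left(-97\right) 144 = -25712 - -13968 = -25712 + 13968 = -11744$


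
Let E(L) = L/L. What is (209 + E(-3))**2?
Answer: 44100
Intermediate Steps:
E(L) = 1
(209 + E(-3))**2 = (209 + 1)**2 = 210**2 = 44100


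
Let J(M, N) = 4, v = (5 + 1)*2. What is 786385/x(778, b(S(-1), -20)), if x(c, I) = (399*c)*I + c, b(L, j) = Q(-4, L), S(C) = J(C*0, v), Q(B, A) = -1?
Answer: -786385/309644 ≈ -2.5396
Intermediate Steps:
v = 12 (v = 6*2 = 12)
S(C) = 4
b(L, j) = -1
x(c, I) = c + 399*I*c (x(c, I) = 399*I*c + c = c + 399*I*c)
786385/x(778, b(S(-1), -20)) = 786385/((778*(1 + 399*(-1)))) = 786385/((778*(1 - 399))) = 786385/((778*(-398))) = 786385/(-309644) = 786385*(-1/309644) = -786385/309644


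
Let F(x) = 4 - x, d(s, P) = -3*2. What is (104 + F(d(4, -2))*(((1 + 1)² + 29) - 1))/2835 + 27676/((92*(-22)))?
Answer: -1763711/130410 ≈ -13.524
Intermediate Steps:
d(s, P) = -6
(104 + F(d(4, -2))*(((1 + 1)² + 29) - 1))/2835 + 27676/((92*(-22))) = (104 + (4 - 1*(-6))*(((1 + 1)² + 29) - 1))/2835 + 27676/((92*(-22))) = (104 + (4 + 6)*((2² + 29) - 1))*(1/2835) + 27676/(-2024) = (104 + 10*((4 + 29) - 1))*(1/2835) + 27676*(-1/2024) = (104 + 10*(33 - 1))*(1/2835) - 629/46 = (104 + 10*32)*(1/2835) - 629/46 = (104 + 320)*(1/2835) - 629/46 = 424*(1/2835) - 629/46 = 424/2835 - 629/46 = -1763711/130410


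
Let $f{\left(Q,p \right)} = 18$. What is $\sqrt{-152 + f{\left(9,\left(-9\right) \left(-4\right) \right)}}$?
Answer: $i \sqrt{134} \approx 11.576 i$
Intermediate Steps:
$\sqrt{-152 + f{\left(9,\left(-9\right) \left(-4\right) \right)}} = \sqrt{-152 + 18} = \sqrt{-134} = i \sqrt{134}$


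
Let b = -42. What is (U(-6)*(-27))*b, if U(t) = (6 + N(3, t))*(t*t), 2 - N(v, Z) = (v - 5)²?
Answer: 163296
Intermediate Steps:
N(v, Z) = 2 - (-5 + v)² (N(v, Z) = 2 - (v - 5)² = 2 - (-5 + v)²)
U(t) = 4*t² (U(t) = (6 + (2 - (-5 + 3)²))*(t*t) = (6 + (2 - 1*(-2)²))*t² = (6 + (2 - 1*4))*t² = (6 + (2 - 4))*t² = (6 - 2)*t² = 4*t²)
(U(-6)*(-27))*b = ((4*(-6)²)*(-27))*(-42) = ((4*36)*(-27))*(-42) = (144*(-27))*(-42) = -3888*(-42) = 163296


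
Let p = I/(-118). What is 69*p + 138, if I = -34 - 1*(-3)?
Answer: 18423/118 ≈ 156.13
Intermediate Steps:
I = -31 (I = -34 + 3 = -31)
p = 31/118 (p = -31/(-118) = -31*(-1/118) = 31/118 ≈ 0.26271)
69*p + 138 = 69*(31/118) + 138 = 2139/118 + 138 = 18423/118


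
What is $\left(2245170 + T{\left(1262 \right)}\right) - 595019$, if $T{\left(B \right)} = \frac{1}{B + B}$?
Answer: $\frac{4164981125}{2524} \approx 1.6502 \cdot 10^{6}$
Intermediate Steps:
$T{\left(B \right)} = \frac{1}{2 B}$
$\left(2245170 + T{\left(1262 \right)}\right) - 595019 = \left(2245170 + \frac{1}{2 \cdot 1262}\right) - 595019 = \left(2245170 + \frac{1}{2} \cdot \frac{1}{1262}\right) - 595019 = \left(2245170 + \frac{1}{2524}\right) - 595019 = \frac{5666809081}{2524} - 595019 = \frac{4164981125}{2524}$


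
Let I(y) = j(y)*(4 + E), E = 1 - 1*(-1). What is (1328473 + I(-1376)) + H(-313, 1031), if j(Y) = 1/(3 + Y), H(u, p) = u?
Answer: 1823563674/1373 ≈ 1.3282e+6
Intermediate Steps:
E = 2 (E = 1 + 1 = 2)
I(y) = 6/(3 + y) (I(y) = (4 + 2)/(3 + y) = 6/(3 + y))
(1328473 + I(-1376)) + H(-313, 1031) = (1328473 + 6/(3 - 1376)) - 313 = (1328473 + 6/(-1373)) - 313 = (1328473 + 6*(-1/1373)) - 313 = (1328473 - 6/1373) - 313 = 1823993423/1373 - 313 = 1823563674/1373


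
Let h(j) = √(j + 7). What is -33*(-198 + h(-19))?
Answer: 6534 - 66*I*√3 ≈ 6534.0 - 114.32*I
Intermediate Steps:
h(j) = √(7 + j)
-33*(-198 + h(-19)) = -33*(-198 + √(7 - 19)) = -33*(-198 + √(-12)) = -33*(-198 + 2*I*√3) = 6534 - 66*I*√3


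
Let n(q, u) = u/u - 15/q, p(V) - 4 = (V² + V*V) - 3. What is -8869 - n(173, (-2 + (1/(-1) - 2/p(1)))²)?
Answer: -1534495/173 ≈ -8869.9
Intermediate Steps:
p(V) = 1 + 2*V² (p(V) = 4 + ((V² + V*V) - 3) = 4 + ((V² + V²) - 3) = 4 + (2*V² - 3) = 4 + (-3 + 2*V²) = 1 + 2*V²)
n(q, u) = 1 - 15/q
-8869 - n(173, (-2 + (1/(-1) - 2/p(1)))²) = -8869 - (-15 + 173)/173 = -8869 - 158/173 = -1534495/173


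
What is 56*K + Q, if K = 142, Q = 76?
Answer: 8028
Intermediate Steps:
56*K + Q = 56*142 + 76 = 7952 + 76 = 8028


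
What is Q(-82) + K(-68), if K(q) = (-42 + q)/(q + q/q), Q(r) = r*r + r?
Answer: 445124/67 ≈ 6643.6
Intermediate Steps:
Q(r) = r + r² (Q(r) = r² + r = r + r²)
K(q) = (-42 + q)/(1 + q) (K(q) = (-42 + q)/(q + 1) = (-42 + q)/(1 + q))
Q(-82) + K(-68) = -82*(1 - 82) + (-42 - 68)/(1 - 68) = -82*(-81) - 110/(-67) = 6642 - 1/67*(-110) = 6642 + 110/67 = 445124/67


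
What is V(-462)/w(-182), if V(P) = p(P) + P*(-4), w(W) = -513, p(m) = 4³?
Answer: -1912/513 ≈ -3.7271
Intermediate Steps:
p(m) = 64
V(P) = 64 - 4*P (V(P) = 64 + P*(-4) = 64 - 4*P)
V(-462)/w(-182) = (64 - 4*(-462))/(-513) = (64 + 1848)*(-1/513) = 1912*(-1/513) = -1912/513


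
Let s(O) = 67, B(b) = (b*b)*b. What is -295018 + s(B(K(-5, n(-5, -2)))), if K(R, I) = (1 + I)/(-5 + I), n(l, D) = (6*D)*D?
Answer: -294951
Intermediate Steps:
n(l, D) = 6*D²
K(R, I) = (1 + I)/(-5 + I)
B(b) = b³ (B(b) = b²*b = b³)
-295018 + s(B(K(-5, n(-5, -2)))) = -295018 + 67 = -294951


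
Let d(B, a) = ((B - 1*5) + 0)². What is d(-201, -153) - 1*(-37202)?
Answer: 79638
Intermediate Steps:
d(B, a) = (-5 + B)² (d(B, a) = ((B - 5) + 0)² = ((-5 + B) + 0)² = (-5 + B)²)
d(-201, -153) - 1*(-37202) = (-5 - 201)² - 1*(-37202) = (-206)² + 37202 = 42436 + 37202 = 79638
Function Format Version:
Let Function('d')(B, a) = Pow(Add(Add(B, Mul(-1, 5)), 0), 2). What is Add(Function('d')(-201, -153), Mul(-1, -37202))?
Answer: 79638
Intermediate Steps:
Function('d')(B, a) = Pow(Add(-5, B), 2) (Function('d')(B, a) = Pow(Add(Add(B, -5), 0), 2) = Pow(Add(Add(-5, B), 0), 2) = Pow(Add(-5, B), 2))
Add(Function('d')(-201, -153), Mul(-1, -37202)) = Add(Pow(Add(-5, -201), 2), Mul(-1, -37202)) = Add(Pow(-206, 2), 37202) = Add(42436, 37202) = 79638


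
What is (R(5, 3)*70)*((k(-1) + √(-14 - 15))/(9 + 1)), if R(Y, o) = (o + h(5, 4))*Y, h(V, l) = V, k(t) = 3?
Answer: 840 + 280*I*√29 ≈ 840.0 + 1507.8*I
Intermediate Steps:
R(Y, o) = Y*(5 + o) (R(Y, o) = (o + 5)*Y = (5 + o)*Y = Y*(5 + o))
(R(5, 3)*70)*((k(-1) + √(-14 - 15))/(9 + 1)) = ((5*(5 + 3))*70)*((3 + √(-14 - 15))/(9 + 1)) = ((5*8)*70)*((3 + √(-29))/10) = (40*70)*((3 + I*√29)*(⅒)) = 2800*(3/10 + I*√29/10) = 840 + 280*I*√29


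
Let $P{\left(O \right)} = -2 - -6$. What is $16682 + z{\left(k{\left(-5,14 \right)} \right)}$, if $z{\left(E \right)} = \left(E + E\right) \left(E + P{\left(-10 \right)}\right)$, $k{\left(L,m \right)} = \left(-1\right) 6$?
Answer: $16706$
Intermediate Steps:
$k{\left(L,m \right)} = -6$
$P{\left(O \right)} = 4$ ($P{\left(O \right)} = -2 + 6 = 4$)
$z{\left(E \right)} = 2 E \left(4 + E\right)$ ($z{\left(E \right)} = \left(E + E\right) \left(E + 4\right) = 2 E \left(4 + E\right)$)
$16682 + z{\left(k{\left(-5,14 \right)} \right)} = 16682 + 2 \left(-6\right) \left(4 - 6\right) = 16682 + 2 \left(-6\right) \left(-2\right) = 16682 + 24 = 16706$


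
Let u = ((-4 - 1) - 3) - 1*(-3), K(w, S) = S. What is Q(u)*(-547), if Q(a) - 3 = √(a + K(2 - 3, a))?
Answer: -1641 - 547*I*√10 ≈ -1641.0 - 1729.8*I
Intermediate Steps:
u = -5 (u = (-5 - 3) + 3 = -8 + 3 = -5)
Q(a) = 3 + √2*√a (Q(a) = 3 + √(a + a) = 3 + √(2*a) = 3 + √2*√a)
Q(u)*(-547) = (3 + √2*√(-5))*(-547) = (3 + √2*(I*√5))*(-547) = (3 + I*√10)*(-547) = -1641 - 547*I*√10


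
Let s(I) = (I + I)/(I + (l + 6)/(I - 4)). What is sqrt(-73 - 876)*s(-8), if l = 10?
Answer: 12*I*sqrt(949)/7 ≈ 52.81*I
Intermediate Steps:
s(I) = 2*I/(I + 16/(-4 + I)) (s(I) = (I + I)/(I + (10 + 6)/(I - 4)) = (2*I)/(I + 16/(-4 + I)) = 2*I/(I + 16/(-4 + I)))
sqrt(-73 - 876)*s(-8) = sqrt(-73 - 876)*(2*(-8)*(-4 - 8)/(16 + (-8)**2 - 4*(-8))) = sqrt(-949)*(2*(-8)*(-12)/(16 + 64 + 32)) = (I*sqrt(949))*(2*(-8)*(-12)/112) = (I*sqrt(949))*(2*(-8)*(1/112)*(-12)) = (I*sqrt(949))*(12/7) = 12*I*sqrt(949)/7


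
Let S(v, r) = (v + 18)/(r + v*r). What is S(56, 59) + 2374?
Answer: 7983836/3363 ≈ 2374.0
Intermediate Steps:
S(v, r) = (18 + v)/(r + r*v)
S(56, 59) + 2374 = (18 + 56)/(59*(1 + 56)) + 2374 = (1/59)*74/57 + 2374 = (1/59)*(1/57)*74 + 2374 = 74/3363 + 2374 = 7983836/3363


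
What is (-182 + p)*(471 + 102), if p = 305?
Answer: 70479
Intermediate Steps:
(-182 + p)*(471 + 102) = (-182 + 305)*(471 + 102) = 123*573 = 70479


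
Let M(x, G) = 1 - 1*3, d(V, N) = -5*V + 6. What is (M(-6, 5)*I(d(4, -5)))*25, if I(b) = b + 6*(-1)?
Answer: 1000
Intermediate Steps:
d(V, N) = 6 - 5*V
M(x, G) = -2 (M(x, G) = 1 - 3 = -2)
I(b) = -6 + b (I(b) = b - 6 = -6 + b)
(M(-6, 5)*I(d(4, -5)))*25 = -2*(-6 + (6 - 5*4))*25 = -2*(-6 + (6 - 20))*25 = -2*(-6 - 14)*25 = -2*(-20)*25 = 40*25 = 1000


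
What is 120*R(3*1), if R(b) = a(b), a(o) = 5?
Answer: 600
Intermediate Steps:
R(b) = 5
120*R(3*1) = 120*5 = 600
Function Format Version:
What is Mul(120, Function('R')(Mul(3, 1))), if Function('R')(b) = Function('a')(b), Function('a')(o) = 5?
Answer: 600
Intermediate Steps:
Function('R')(b) = 5
Mul(120, Function('R')(Mul(3, 1))) = Mul(120, 5) = 600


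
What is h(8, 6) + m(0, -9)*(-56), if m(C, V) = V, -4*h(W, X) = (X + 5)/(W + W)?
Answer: 32245/64 ≈ 503.83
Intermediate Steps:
h(W, X) = -(5 + X)/(8*W) (h(W, X) = -(X + 5)/(4*(W + W)) = -(5 + X)/(4*(2*W)) = -(5 + X)*1/(2*W)/4 = -(5 + X)/(8*W))
h(8, 6) + m(0, -9)*(-56) = (1/8)*(-5 - 1*6)/8 - 9*(-56) = (1/8)*(1/8)*(-5 - 6) + 504 = (1/8)*(1/8)*(-11) + 504 = -11/64 + 504 = 32245/64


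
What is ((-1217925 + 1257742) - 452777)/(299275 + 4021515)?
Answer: -41296/432079 ≈ -0.095575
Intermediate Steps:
((-1217925 + 1257742) - 452777)/(299275 + 4021515) = (39817 - 452777)/4320790 = -412960*1/4320790 = -41296/432079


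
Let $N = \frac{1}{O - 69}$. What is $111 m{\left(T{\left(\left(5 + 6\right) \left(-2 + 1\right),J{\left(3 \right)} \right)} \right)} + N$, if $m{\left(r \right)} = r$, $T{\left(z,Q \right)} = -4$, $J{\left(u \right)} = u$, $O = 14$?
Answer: $- \frac{24421}{55} \approx -444.02$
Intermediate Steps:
$N = - \frac{1}{55}$ ($N = \frac{1}{14 - 69} = \frac{1}{-55} = - \frac{1}{55} \approx -0.018182$)
$111 m{\left(T{\left(\left(5 + 6\right) \left(-2 + 1\right),J{\left(3 \right)} \right)} \right)} + N = 111 \left(-4\right) - \frac{1}{55} = -444 - \frac{1}{55} = - \frac{24421}{55}$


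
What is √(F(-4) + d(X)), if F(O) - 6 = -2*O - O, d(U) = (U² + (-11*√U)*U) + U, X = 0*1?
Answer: 3*√2 ≈ 4.2426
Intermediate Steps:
X = 0
d(U) = U + U² - 11*U^(3/2) (d(U) = (U² - 11*U^(3/2)) + U = U + U² - 11*U^(3/2))
F(O) = 6 - 3*O (F(O) = 6 + (-2*O - O) = 6 - 3*O)
√(F(-4) + d(X)) = √((6 - 3*(-4)) + (0 + 0² - 11*0^(3/2))) = √((6 + 12) + (0 + 0 - 11*0)) = √(18 + (0 + 0 + 0)) = √(18 + 0) = √18 = 3*√2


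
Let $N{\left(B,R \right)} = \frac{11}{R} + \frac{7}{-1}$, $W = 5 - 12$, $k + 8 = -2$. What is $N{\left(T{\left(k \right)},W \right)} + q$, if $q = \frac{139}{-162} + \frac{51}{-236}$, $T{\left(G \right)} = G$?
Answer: $- \frac{1290691}{133812} \approx -9.6456$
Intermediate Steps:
$k = -10$ ($k = -8 - 2 = -10$)
$W = -7$ ($W = 5 - 12 = -7$)
$q = - \frac{20533}{19116}$ ($q = 139 \left(- \frac{1}{162}\right) + 51 \left(- \frac{1}{236}\right) = - \frac{139}{162} - \frac{51}{236} = - \frac{20533}{19116} \approx -1.0741$)
$N{\left(B,R \right)} = -7 + \frac{11}{R}$ ($N{\left(B,R \right)} = \frac{11}{R} + 7 \left(-1\right) = \frac{11}{R} - 7 = -7 + \frac{11}{R}$)
$N{\left(T{\left(k \right)},W \right)} + q = \left(-7 + \frac{11}{-7}\right) - \frac{20533}{19116} = \left(-7 + 11 \left(- \frac{1}{7}\right)\right) - \frac{20533}{19116} = \left(-7 - \frac{11}{7}\right) - \frac{20533}{19116} = - \frac{60}{7} - \frac{20533}{19116} = - \frac{1290691}{133812}$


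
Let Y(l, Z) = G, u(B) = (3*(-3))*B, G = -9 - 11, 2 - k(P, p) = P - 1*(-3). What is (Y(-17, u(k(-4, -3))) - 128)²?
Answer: 21904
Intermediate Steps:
k(P, p) = -1 - P (k(P, p) = 2 - (P - 1*(-3)) = 2 - (P + 3) = 2 - (3 + P) = 2 + (-3 - P) = -1 - P)
G = -20
u(B) = -9*B
Y(l, Z) = -20
(Y(-17, u(k(-4, -3))) - 128)² = (-20 - 128)² = (-148)² = 21904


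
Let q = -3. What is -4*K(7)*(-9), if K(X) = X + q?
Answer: 144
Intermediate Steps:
K(X) = -3 + X (K(X) = X - 3 = -3 + X)
-4*K(7)*(-9) = -4*(-3 + 7)*(-9) = -4*4*(-9) = -16*(-9) = 144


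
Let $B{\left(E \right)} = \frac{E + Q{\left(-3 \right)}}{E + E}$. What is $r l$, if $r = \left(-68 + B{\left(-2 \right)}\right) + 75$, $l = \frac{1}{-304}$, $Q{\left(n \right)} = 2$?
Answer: $- \frac{7}{304} \approx -0.023026$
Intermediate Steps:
$l = - \frac{1}{304} \approx -0.0032895$
$B{\left(E \right)} = \frac{2 + E}{2 E}$ ($B{\left(E \right)} = \frac{E + 2}{E + E} = \frac{2 + E}{2 E}$)
$r = 7$ ($r = \left(-68 + \frac{2 - 2}{2 \left(-2\right)}\right) + 75 = \left(-68 + \frac{1}{2} \left(- \frac{1}{2}\right) 0\right) + 75 = \left(-68 + 0\right) + 75 = -68 + 75 = 7$)
$r l = 7 \left(- \frac{1}{304}\right) = - \frac{7}{304}$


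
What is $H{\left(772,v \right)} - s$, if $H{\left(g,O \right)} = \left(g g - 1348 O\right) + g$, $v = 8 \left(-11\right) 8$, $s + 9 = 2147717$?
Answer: $-601960$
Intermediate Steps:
$s = 2147708$ ($s = -9 + 2147717 = 2147708$)
$v = -704$ ($v = \left(-88\right) 8 = -704$)
$H{\left(g,O \right)} = g + g^{2} - 1348 O$ ($H{\left(g,O \right)} = \left(g^{2} - 1348 O\right) + g = g + g^{2} - 1348 O$)
$H{\left(772,v \right)} - s = \left(772 + 772^{2} - -948992\right) - 2147708 = \left(772 + 595984 + 948992\right) - 2147708 = 1545748 - 2147708 = -601960$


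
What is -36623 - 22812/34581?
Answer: -422160925/11527 ≈ -36624.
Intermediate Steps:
-36623 - 22812/34581 = -36623 - 22812*1/34581 = -36623 - 7604/11527 = -422160925/11527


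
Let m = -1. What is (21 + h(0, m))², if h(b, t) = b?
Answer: 441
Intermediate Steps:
(21 + h(0, m))² = (21 + 0)² = 21² = 441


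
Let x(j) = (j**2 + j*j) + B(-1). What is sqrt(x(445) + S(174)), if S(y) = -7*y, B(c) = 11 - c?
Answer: 2*sqrt(98711) ≈ 628.37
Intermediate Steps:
x(j) = 12 + 2*j**2 (x(j) = (j**2 + j*j) + (11 - 1*(-1)) = (j**2 + j**2) + (11 + 1) = 2*j**2 + 12 = 12 + 2*j**2)
sqrt(x(445) + S(174)) = sqrt((12 + 2*445**2) - 7*174) = sqrt((12 + 2*198025) - 1218) = sqrt((12 + 396050) - 1218) = sqrt(396062 - 1218) = sqrt(394844) = 2*sqrt(98711)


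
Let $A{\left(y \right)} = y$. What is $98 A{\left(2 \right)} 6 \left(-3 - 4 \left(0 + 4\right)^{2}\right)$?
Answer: $-78792$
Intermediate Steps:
$98 A{\left(2 \right)} 6 \left(-3 - 4 \left(0 + 4\right)^{2}\right) = 98 \cdot 2 \cdot 6 \left(-3 - 4 \left(0 + 4\right)^{2}\right) = 98 \cdot 12 \left(-3 - 4 \cdot 4^{2}\right) = 98 \cdot 12 \left(-3 - 64\right) = 98 \cdot 12 \left(-67\right) = 98 \left(-804\right) = -78792$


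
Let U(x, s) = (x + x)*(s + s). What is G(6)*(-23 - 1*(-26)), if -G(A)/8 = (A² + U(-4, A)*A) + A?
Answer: 12816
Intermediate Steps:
U(x, s) = 4*s*x (U(x, s) = (2*x)*(2*s) = 4*s*x)
G(A) = -8*A + 120*A² (G(A) = -8*((A² + (4*A*(-4))*A) + A) = -8*((A² + (-16*A)*A) + A) = -8*((A² - 16*A²) + A) = -8*(-15*A² + A) = -8*(A - 15*A²) = -8*A + 120*A²)
G(6)*(-23 - 1*(-26)) = (8*6*(-1 + 15*6))*(-23 - 1*(-26)) = (8*6*(-1 + 90))*(-23 + 26) = (8*6*89)*3 = 4272*3 = 12816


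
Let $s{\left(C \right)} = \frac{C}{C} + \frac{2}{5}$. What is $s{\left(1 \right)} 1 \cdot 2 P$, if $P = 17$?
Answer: $\frac{238}{5} \approx 47.6$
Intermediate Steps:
$s{\left(C \right)} = \frac{7}{5}$ ($s{\left(C \right)} = 1 + 2 \cdot \frac{1}{5} = 1 + \frac{2}{5} = \frac{7}{5}$)
$s{\left(1 \right)} 1 \cdot 2 P = \frac{7 \cdot 1 \cdot 2}{5} \cdot 17 = \frac{7}{5} \cdot 2 \cdot 17 = \frac{14}{5} \cdot 17 = \frac{238}{5}$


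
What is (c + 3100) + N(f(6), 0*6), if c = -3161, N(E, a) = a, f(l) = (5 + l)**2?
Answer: -61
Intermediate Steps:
(c + 3100) + N(f(6), 0*6) = (-3161 + 3100) + 0*6 = -61 + 0 = -61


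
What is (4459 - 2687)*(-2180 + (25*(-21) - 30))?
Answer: -4846420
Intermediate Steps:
(4459 - 2687)*(-2180 + (25*(-21) - 30)) = 1772*(-2180 + (-525 - 30)) = 1772*(-2180 - 555) = 1772*(-2735) = -4846420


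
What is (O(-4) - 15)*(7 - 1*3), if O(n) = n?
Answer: -76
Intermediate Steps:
(O(-4) - 15)*(7 - 1*3) = (-4 - 15)*(7 - 1*3) = -19*(7 - 3) = -19*4 = -76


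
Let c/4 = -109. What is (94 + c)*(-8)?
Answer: 2736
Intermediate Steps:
c = -436 (c = 4*(-109) = -436)
(94 + c)*(-8) = (94 - 436)*(-8) = -342*(-8) = 2736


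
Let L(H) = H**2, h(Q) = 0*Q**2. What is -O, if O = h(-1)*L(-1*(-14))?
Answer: 0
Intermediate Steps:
h(Q) = 0
O = 0 (O = 0*(-1*(-14))**2 = 0*14**2 = 0*196 = 0)
-O = -1*0 = 0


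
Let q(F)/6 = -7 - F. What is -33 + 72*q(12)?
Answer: -8241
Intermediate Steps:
q(F) = -42 - 6*F (q(F) = 6*(-7 - F) = -42 - 6*F)
-33 + 72*q(12) = -33 + 72*(-42 - 6*12) = -33 + 72*(-42 - 72) = -33 + 72*(-114) = -33 - 8208 = -8241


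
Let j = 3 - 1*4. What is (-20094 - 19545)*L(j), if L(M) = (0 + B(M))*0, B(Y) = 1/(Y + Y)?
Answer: 0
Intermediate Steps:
B(Y) = 1/(2*Y)
j = -1 (j = 3 - 4 = -1)
L(M) = 0 (L(M) = (0 + 1/(2*M))*0 = (1/(2*M))*0 = 0)
(-20094 - 19545)*L(j) = (-20094 - 19545)*0 = -39639*0 = 0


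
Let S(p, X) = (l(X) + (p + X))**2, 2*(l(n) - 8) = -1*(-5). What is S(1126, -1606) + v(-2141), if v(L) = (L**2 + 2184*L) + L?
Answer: 504905/4 ≈ 1.2623e+5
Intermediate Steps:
l(n) = 21/2 (l(n) = 8 + (-1*(-5))/2 = 8 + (1/2)*5 = 8 + 5/2 = 21/2)
S(p, X) = (21/2 + X + p)**2 (S(p, X) = (21/2 + (p + X))**2 = (21/2 + (X + p))**2 = (21/2 + X + p)**2)
v(L) = L**2 + 2185*L
S(1126, -1606) + v(-2141) = (21 + 2*(-1606) + 2*1126)**2/4 - 2141*(2185 - 2141) = (21 - 3212 + 2252)**2/4 - 2141*44 = (1/4)*(-939)**2 - 94204 = (1/4)*881721 - 94204 = 881721/4 - 94204 = 504905/4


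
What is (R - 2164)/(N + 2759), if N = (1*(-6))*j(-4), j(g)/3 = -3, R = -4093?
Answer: -6257/2813 ≈ -2.2243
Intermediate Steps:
j(g) = -9 (j(g) = 3*(-3) = -9)
N = 54 (N = (1*(-6))*(-9) = -6*(-9) = 54)
(R - 2164)/(N + 2759) = (-4093 - 2164)/(54 + 2759) = -6257/2813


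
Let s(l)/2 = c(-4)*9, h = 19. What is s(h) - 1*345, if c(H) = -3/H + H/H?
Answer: -627/2 ≈ -313.50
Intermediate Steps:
c(H) = 1 - 3/H (c(H) = -3/H + 1 = 1 - 3/H)
s(l) = 63/2 (s(l) = 2*(((-3 - 4)/(-4))*9) = 2*(-¼*(-7)*9) = 2*((7/4)*9) = 2*(63/4) = 63/2)
s(h) - 1*345 = 63/2 - 1*345 = 63/2 - 345 = -627/2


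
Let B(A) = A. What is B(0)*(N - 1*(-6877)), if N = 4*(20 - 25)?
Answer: 0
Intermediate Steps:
N = -20 (N = 4*(-5) = -20)
B(0)*(N - 1*(-6877)) = 0*(-20 - 1*(-6877)) = 0*(-20 + 6877) = 0*6857 = 0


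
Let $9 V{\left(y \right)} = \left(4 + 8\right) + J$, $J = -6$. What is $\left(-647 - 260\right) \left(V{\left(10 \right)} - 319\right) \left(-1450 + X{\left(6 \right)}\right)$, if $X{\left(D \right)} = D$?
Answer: $- \frac{1250771140}{3} \approx -4.1692 \cdot 10^{8}$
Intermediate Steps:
$V{\left(y \right)} = \frac{2}{3}$ ($V{\left(y \right)} = \frac{\left(4 + 8\right) - 6}{9} = \frac{12 - 6}{9} = \frac{1}{9} \cdot 6 = \frac{2}{3}$)
$\left(-647 - 260\right) \left(V{\left(10 \right)} - 319\right) \left(-1450 + X{\left(6 \right)}\right) = \left(-647 - 260\right) \left(\frac{2}{3} - 319\right) \left(-1450 + 6\right) = \left(-907\right) \left(- \frac{955}{3}\right) \left(-1444\right) = \frac{866185}{3} \left(-1444\right) = - \frac{1250771140}{3}$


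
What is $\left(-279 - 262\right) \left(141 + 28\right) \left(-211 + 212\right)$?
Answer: $-91429$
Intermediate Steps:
$\left(-279 - 262\right) \left(141 + 28\right) \left(-211 + 212\right) = - 541 \cdot 169 \cdot 1 = \left(-541\right) 169 = -91429$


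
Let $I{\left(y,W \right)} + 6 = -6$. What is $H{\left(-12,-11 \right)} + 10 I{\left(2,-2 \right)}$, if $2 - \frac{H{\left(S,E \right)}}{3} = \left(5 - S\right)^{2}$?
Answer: $-981$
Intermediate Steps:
$I{\left(y,W \right)} = -12$ ($I{\left(y,W \right)} = -6 - 6 = -12$)
$H{\left(S,E \right)} = 6 - 3 \left(5 - S\right)^{2}$
$H{\left(-12,-11 \right)} + 10 I{\left(2,-2 \right)} = \left(6 - 3 \left(-5 - 12\right)^{2}\right) + 10 \left(-12\right) = \left(6 - 3 \left(-17\right)^{2}\right) - 120 = \left(6 - 867\right) - 120 = -861 - 120 = -981$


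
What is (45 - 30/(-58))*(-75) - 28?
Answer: -99812/29 ≈ -3441.8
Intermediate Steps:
(45 - 30/(-58))*(-75) - 28 = (45 - 30*(-1)/58)*(-75) - 28 = (45 - 1*(-15/29))*(-75) - 28 = (45 + 15/29)*(-75) - 28 = (1320/29)*(-75) - 28 = -99000/29 - 28 = -99812/29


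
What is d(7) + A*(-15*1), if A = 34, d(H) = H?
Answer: -503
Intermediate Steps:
d(7) + A*(-15*1) = 7 + 34*(-15*1) = 7 + 34*(-15) = 7 - 510 = -503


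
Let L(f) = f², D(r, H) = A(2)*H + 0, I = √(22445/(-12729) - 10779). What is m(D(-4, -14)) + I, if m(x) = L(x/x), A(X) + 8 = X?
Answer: 1 + 4*I*√109173718059/12729 ≈ 1.0 + 103.83*I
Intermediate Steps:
A(X) = -8 + X
I = 4*I*√109173718059/12729 (I = √(22445*(-1/12729) - 10779) = √(-22445/12729 - 10779) = √(-137228336/12729) = 4*I*√109173718059/12729 ≈ 103.83*I)
D(r, H) = -6*H (D(r, H) = (-8 + 2)*H + 0 = -6*H + 0 = -6*H)
m(x) = 1 (m(x) = (x/x)² = 1² = 1)
m(D(-4, -14)) + I = 1 + 4*I*√109173718059/12729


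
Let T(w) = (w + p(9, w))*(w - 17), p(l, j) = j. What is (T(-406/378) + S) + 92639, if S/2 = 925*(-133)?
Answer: -111808315/729 ≈ -1.5337e+5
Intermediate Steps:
T(w) = 2*w*(-17 + w) (T(w) = (w + w)*(w - 17) = (2*w)*(-17 + w) = 2*w*(-17 + w))
S = -246050 (S = 2*(925*(-133)) = 2*(-123025) = -246050)
(T(-406/378) + S) + 92639 = (2*(-406/378)*(-17 - 406/378) - 246050) + 92639 = (2*(-406*1/378)*(-17 - 406*1/378) - 246050) + 92639 = (2*(-29/27)*(-17 - 29/27) - 246050) + 92639 = (2*(-29/27)*(-488/27) - 246050) + 92639 = (28304/729 - 246050) + 92639 = -179342146/729 + 92639 = -111808315/729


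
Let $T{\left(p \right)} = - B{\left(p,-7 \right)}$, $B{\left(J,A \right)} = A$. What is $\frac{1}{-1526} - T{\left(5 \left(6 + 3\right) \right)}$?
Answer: $- \frac{10683}{1526} \approx -7.0007$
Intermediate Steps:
$T{\left(p \right)} = 7$ ($T{\left(p \right)} = \left(-1\right) \left(-7\right) = 7$)
$\frac{1}{-1526} - T{\left(5 \left(6 + 3\right) \right)} = \frac{1}{-1526} - 7 = - \frac{1}{1526} - 7 = - \frac{10683}{1526}$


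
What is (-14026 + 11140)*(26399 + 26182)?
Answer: -151748766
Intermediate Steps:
(-14026 + 11140)*(26399 + 26182) = -2886*52581 = -151748766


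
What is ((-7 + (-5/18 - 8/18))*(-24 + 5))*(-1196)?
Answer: -1579318/9 ≈ -1.7548e+5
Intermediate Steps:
((-7 + (-5/18 - 8/18))*(-24 + 5))*(-1196) = ((-7 + (-5*1/18 - 8*1/18))*(-19))*(-1196) = ((-7 + (-5/18 - 4/9))*(-19))*(-1196) = ((-7 - 13/18)*(-19))*(-1196) = -139/18*(-19)*(-1196) = (2641/18)*(-1196) = -1579318/9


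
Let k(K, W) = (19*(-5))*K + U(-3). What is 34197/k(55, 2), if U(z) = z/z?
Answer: -34197/5224 ≈ -6.5461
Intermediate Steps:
U(z) = 1
k(K, W) = 1 - 95*K (k(K, W) = (19*(-5))*K + 1 = -95*K + 1 = 1 - 95*K)
34197/k(55, 2) = 34197/(1 - 95*55) = 34197/(1 - 5225) = 34197/(-5224) = 34197*(-1/5224) = -34197/5224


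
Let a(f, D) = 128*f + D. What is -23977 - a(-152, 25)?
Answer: -4546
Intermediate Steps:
a(f, D) = D + 128*f
-23977 - a(-152, 25) = -23977 - (25 + 128*(-152)) = -23977 - (25 - 19456) = -23977 - 1*(-19431) = -23977 + 19431 = -4546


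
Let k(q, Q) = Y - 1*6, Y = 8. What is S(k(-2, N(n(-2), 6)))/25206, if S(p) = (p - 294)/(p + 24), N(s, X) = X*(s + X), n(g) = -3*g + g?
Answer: -73/163839 ≈ -0.00044556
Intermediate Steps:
n(g) = -2*g
N(s, X) = X*(X + s)
k(q, Q) = 2 (k(q, Q) = 8 - 1*6 = 8 - 6 = 2)
S(p) = (-294 + p)/(24 + p)
S(k(-2, N(n(-2), 6)))/25206 = ((-294 + 2)/(24 + 2))/25206 = (-292/26)*(1/25206) = ((1/26)*(-292))*(1/25206) = -146/13*1/25206 = -73/163839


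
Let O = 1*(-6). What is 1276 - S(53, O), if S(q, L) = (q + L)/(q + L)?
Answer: 1275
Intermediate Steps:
O = -6
S(q, L) = 1 (S(q, L) = (L + q)/(L + q) = 1)
1276 - S(53, O) = 1276 - 1*1 = 1276 - 1 = 1275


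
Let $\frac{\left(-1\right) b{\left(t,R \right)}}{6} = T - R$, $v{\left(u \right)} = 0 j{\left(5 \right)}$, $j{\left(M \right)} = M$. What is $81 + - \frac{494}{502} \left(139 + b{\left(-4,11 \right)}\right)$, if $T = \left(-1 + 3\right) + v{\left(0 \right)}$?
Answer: $- \frac{27340}{251} \approx -108.92$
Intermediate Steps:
$v{\left(u \right)} = 0$ ($v{\left(u \right)} = 0 \cdot 5 = 0$)
$T = 2$ ($T = \left(-1 + 3\right) + 0 = 2 + 0 = 2$)
$b{\left(t,R \right)} = -12 + 6 R$ ($b{\left(t,R \right)} = - 6 \left(2 - R\right) = -12 + 6 R$)
$81 + - \frac{494}{502} \left(139 + b{\left(-4,11 \right)}\right) = 81 + - \frac{494}{502} \left(139 + \left(-12 + 6 \cdot 11\right)\right) = 81 + \left(-494\right) \frac{1}{502} \left(139 + \left(-12 + 66\right)\right) = 81 - \frac{247 \left(139 + 54\right)}{251} = 81 - \frac{47671}{251} = - \frac{27340}{251}$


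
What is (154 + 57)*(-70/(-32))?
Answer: 7385/16 ≈ 461.56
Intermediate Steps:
(154 + 57)*(-70/(-32)) = 211*(-70*(-1/32)) = 211*(35/16) = 7385/16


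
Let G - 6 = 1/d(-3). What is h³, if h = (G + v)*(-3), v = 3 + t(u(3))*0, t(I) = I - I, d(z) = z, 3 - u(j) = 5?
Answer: -17576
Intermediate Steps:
u(j) = -2 (u(j) = 3 - 1*5 = 3 - 5 = -2)
t(I) = 0
v = 3 (v = 3 + 0*0 = 3 + 0 = 3)
G = 17/3 (G = 6 + 1/(-3) = 6 - ⅓ = 17/3 ≈ 5.6667)
h = -26 (h = (17/3 + 3)*(-3) = (26/3)*(-3) = -26)
h³ = (-26)³ = -17576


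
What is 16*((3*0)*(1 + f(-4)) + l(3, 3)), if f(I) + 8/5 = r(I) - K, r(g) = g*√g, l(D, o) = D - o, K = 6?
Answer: 0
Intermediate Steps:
r(g) = g^(3/2)
f(I) = -38/5 + I^(3/2) (f(I) = -8/5 + (I^(3/2) - 1*6) = -8/5 + (I^(3/2) - 6) = -8/5 + (-6 + I^(3/2)) = -38/5 + I^(3/2))
16*((3*0)*(1 + f(-4)) + l(3, 3)) = 16*((3*0)*(1 + (-38/5 + (-4)^(3/2))) + (3 - 1*3)) = 16*(0*(1 + (-38/5 - 8*I)) + (3 - 3)) = 16*(0*(-33/5 - 8*I) + 0) = 16*(0 + 0) = 16*0 = 0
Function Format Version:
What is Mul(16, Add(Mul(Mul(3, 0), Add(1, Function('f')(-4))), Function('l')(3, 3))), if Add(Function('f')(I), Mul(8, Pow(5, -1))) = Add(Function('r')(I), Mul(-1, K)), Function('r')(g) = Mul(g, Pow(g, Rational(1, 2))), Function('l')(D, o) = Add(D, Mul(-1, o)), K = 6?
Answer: 0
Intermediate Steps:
Function('r')(g) = Pow(g, Rational(3, 2))
Function('f')(I) = Add(Rational(-38, 5), Pow(I, Rational(3, 2))) (Function('f')(I) = Add(Rational(-8, 5), Add(Pow(I, Rational(3, 2)), Mul(-1, 6))) = Add(Rational(-8, 5), Add(Pow(I, Rational(3, 2)), -6)) = Add(Rational(-8, 5), Add(-6, Pow(I, Rational(3, 2)))) = Add(Rational(-38, 5), Pow(I, Rational(3, 2))))
Mul(16, Add(Mul(Mul(3, 0), Add(1, Function('f')(-4))), Function('l')(3, 3))) = Mul(16, Add(Mul(Mul(3, 0), Add(1, Add(Rational(-38, 5), Pow(-4, Rational(3, 2))))), Add(3, Mul(-1, 3)))) = Mul(16, Add(Mul(0, Add(1, Add(Rational(-38, 5), Mul(-8, I)))), Add(3, -3))) = Mul(16, Add(Mul(0, Add(Rational(-33, 5), Mul(-8, I))), 0)) = Mul(16, Add(0, 0)) = Mul(16, 0) = 0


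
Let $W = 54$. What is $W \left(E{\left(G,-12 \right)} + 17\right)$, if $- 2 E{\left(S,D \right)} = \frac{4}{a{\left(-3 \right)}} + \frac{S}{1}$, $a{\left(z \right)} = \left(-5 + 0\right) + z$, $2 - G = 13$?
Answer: $\frac{2457}{2} \approx 1228.5$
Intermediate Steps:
$G = -11$ ($G = 2 - 13 = -11$)
$a{\left(z \right)} = -5 + z$
$E{\left(S,D \right)} = \frac{1}{4} - \frac{S}{2}$ ($E{\left(S,D \right)} = - \frac{\frac{4}{-5 - 3} + \frac{S}{1}}{2} = - \frac{\frac{4}{-8} + S 1}{2} = - \frac{4 \left(- \frac{1}{8}\right) + S}{2} = - \frac{- \frac{1}{2} + S}{2} = \frac{1}{4} - \frac{S}{2}$)
$W \left(E{\left(G,-12 \right)} + 17\right) = 54 \left(\left(\frac{1}{4} - - \frac{11}{2}\right) + 17\right) = 54 \left(\left(\frac{1}{4} + \frac{11}{2}\right) + 17\right) = 54 \left(\frac{23}{4} + 17\right) = 54 \cdot \frac{91}{4} = \frac{2457}{2}$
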